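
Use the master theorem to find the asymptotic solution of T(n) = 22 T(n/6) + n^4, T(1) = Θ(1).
T(n) = Θ(n^4)

log_6 22 ≈ 1.725. f(n) = n^4 dominates n^(log_6 22) since 4 > 1.725, and the regularity condition a·f(n/b) = 22·(n/6)^4 = (22/1296)·n^4 ≤ c·f(n) holds with c = 22/1296 ≈ 0.017 < 1. So this is Case 3: T(n) = Θ(f(n)) = Θ(n^4).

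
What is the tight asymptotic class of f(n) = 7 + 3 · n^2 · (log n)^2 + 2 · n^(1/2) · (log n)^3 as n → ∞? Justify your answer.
f(n) ∈ Θ(n^2 · (log n)^2)

Compare the terms by growth order. For large n, n^a · (log n)^b dominates n^a' · (log n)^b' iff a > a', or (a = a' and b > b'). Ranking the 3 terms shows the dominant one is 3 · n^2 · (log n)^2. Hence f(n) ∈ Θ(n^2 · (log n)^2).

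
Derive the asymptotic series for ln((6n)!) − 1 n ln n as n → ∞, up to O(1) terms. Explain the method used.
ln((6n)!) − 1 n ln n = 5 n ln n + 6(ln 6 − 1) n + (1/2) ln(2π·6n) + O(1/n)

Stirling: ln((6n)!) = 6n ln(6n) − 6n + (1/2) ln(2π·6n) + O(1/n).
Expand 6n ln(6n) = 6n (ln n + ln 6) = 6n ln n + 6n ln 6.
Subtract 1n ln n: leading term is (6 − 1) n ln n = 5 n ln n. The next term is 6n ln 6 − 6n = 6(ln 6 − 1) n. Then the (1/2) ln(2π·6n) correction.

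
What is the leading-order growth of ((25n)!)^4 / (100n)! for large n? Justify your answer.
((25n)!)^4/(100n)! ~ ((2π·25n)^(3/2) / 2) · 4^(−4·25n)  →  0

Write N = 25n. Stirling: N! ~ sqrt(2π N)(N/e)^N and (4N)! ~ sqrt(2π·4N)·(4N/e)^(4N).
  (N!)^4/(4N)! ~ (2π N)^(4/2) (N/e)^(4N) / [sqrt(2π·4N) (4N/e)^(4N)]
     = (2π N)^(4/2) / sqrt(2π·4N) · (N/(4N))^(4N)
     = (2π N)^((4−1)/2) / 2 · 4^(−4N).
Since 4^4 > 1, the factor 4^(−4N) decays exponentially, so the ratio → 0. Substituting N = 25n gives the stated form.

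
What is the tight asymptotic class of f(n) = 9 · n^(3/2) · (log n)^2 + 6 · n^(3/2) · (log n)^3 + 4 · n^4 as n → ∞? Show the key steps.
f(n) ∈ Θ(n^4)

Compare the terms by growth order. For large n, n^a · (log n)^b dominates n^a' · (log n)^b' iff a > a', or (a = a' and b > b'). Ranking the 3 terms shows the dominant one is 4 · n^4. Hence f(n) ∈ Θ(n^4).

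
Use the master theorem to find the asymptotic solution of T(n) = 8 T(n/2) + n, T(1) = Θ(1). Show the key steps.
T(n) = Θ(n^3)

Master theorem: compare f(n) = n to n^(log_2 8) where log_2 8 = 3. Since 1 < log_2 8, we have f(n) = O(n^(log_2 8 − ε)) for some ε > 0 — Case 1. Hence T(n) = Θ(n^(log_2 8)) = Θ(n^3).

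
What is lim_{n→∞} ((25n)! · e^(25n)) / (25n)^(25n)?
lim = ∞

Stirling: (25n)! ~ sqrt(2π·25n) · (25n/e)^(25n). Hence
  (25n)! · e^(25n) / (25n)^(25n) ~ sqrt(2π·25n) = sqrt(2π·25) · sqrt(n) → ∞.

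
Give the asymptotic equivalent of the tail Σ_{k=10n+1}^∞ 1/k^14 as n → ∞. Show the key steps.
Σ_{k>10n} 1/k^14 ~ 1/(13 · (10n)^13)

Compare to the integral: ∫_{10n}^∞ x^(−14) dx = [−x^(−13)/13]_{10n}^∞ = 1/((14−1)·(10n)^13). Euler-Maclaurin then gives
  Σ_{k>10n} 1/k^14 = ∫_{10n}^∞ dx/x^14 − 1/(2·(10n)^14) + O(1/(10n)^15).
(Equivalently this is ζ(14) − Σ_{k≤10n} 1/k^14.)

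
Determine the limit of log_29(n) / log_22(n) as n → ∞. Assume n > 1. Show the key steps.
lim = ln(22) / ln(29) = log_29(22)

Change of base: log_29(n) = ln n / ln 29 and log_22(n) = ln n / ln 22. The ratio is (ln n / ln 29) · (ln 22 / ln n) = ln 22 / ln 29, a constant independent of n. So the limit is ln 22 / ln 29 = log_29(22).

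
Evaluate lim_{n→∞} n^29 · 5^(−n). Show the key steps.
lim = 0

Exponentials with base > 1 dominate every fixed polynomial: for any fixed c, n^c / 5^n → 0 as n → ∞ (e.g. by the ratio test, or by writing 5^n = e^(n ln 5) and noting e^(n ln 5) / n^c → ∞). Hence n^29 · 5^(−n) = n^29 / 5^n → 0.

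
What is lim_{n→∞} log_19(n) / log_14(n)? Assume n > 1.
lim = ln(14) / ln(19) = log_19(14)

Change of base: log_19(n) = ln n / ln 19 and log_14(n) = ln n / ln 14. The ratio is (ln n / ln 19) · (ln 14 / ln n) = ln 14 / ln 19, a constant independent of n. So the limit is ln 14 / ln 19 = log_19(14).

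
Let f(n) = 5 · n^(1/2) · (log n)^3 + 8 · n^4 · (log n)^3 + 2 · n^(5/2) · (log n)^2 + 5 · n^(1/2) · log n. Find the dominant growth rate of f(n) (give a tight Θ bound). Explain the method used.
f(n) ∈ Θ(n^4 · (log n)^3)

Compare the terms by growth order. For large n, n^a · (log n)^b dominates n^a' · (log n)^b' iff a > a', or (a = a' and b > b'). Ranking the 4 terms shows the dominant one is 8 · n^4 · (log n)^3. Hence f(n) ∈ Θ(n^4 · (log n)^3).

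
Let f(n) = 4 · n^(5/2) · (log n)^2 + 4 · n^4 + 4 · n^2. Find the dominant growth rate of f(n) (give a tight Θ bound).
f(n) ∈ Θ(n^4)

Compare the terms by growth order. For large n, n^a · (log n)^b dominates n^a' · (log n)^b' iff a > a', or (a = a' and b > b'). Ranking the 3 terms shows the dominant one is 4 · n^4. Hence f(n) ∈ Θ(n^4).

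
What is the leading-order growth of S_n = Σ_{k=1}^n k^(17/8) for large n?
S_n ~ (8/25) · n^(25/8)

Integral comparison: Σ_{k=1}^n k^(17/8) = ∫_0^n x^(17/8) dx + O(n^(17/8)). The integral is n^(1 + 17/8) / (1 + 17/8) = n^((17+8)/8) / ((17+8)/8) = (8/25) · n^(25/8).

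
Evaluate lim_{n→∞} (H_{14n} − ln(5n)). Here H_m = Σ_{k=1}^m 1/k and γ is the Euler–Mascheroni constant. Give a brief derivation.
lim = ln(14/5) + γ

By Euler-Maclaurin, H_m = ln m + γ + O(1/m). So
  H_{14n} − ln(5n) = ln(14n) + γ − ln(5n) + O(1/n)
                       = ln(14/5) + γ + O(1/n).
Hence the limit is ln(14/5) + γ.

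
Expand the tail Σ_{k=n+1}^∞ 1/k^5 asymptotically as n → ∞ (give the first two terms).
Σ_{k>n} 1/k^5 = 1/(4 · n^4) − 1/(2 · n^5) + O(1/n^6)

Compare to the integral: ∫_{n}^∞ x^(−5) dx = [−x^(−4)/4]_{n}^∞ = 1/((5−1)·n^4). The Euler-Maclaurin correction adds −f(n)/2 = −1/(2·n^5). Euler-Maclaurin then gives
  Σ_{k>n} 1/k^5 = ∫_{n}^∞ dx/x^5 − 1/(2·n^5) + O(1/n^6).
(Equivalently this is ζ(5) − Σ_{k≤n} 1/k^5.)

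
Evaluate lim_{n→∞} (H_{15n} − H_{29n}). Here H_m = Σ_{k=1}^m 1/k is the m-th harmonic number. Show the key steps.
lim = ln(15/29)

Euler-Maclaurin gives H_m = ln m + γ + 1/(2m) + O(1/m^2). The γ and O(1/m) terms cancel in the difference:
  H_{15n} − H_{29n} = ln(15n) − ln(29n) + O(1/n) = ln(15/29) + O(1/n).
Hence the limit is ln(15/29).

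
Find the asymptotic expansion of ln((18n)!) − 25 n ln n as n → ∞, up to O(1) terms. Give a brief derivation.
ln((18n)!) − 25 n ln n = −7 n ln n + 18(ln 18 − 1) n + (1/2) ln(2π·18n) + O(1/n)

Stirling: ln((18n)!) = 18n ln(18n) − 18n + (1/2) ln(2π·18n) + O(1/n).
Expand 18n ln(18n) = 18n (ln n + ln 18) = 18n ln n + 18n ln 18.
Subtract 25n ln n: leading term is (18 − 25) n ln n = −7 n ln n. The next term is 18n ln 18 − 18n = 18(ln 18 − 1) n. Then the (1/2) ln(2π·18n) correction.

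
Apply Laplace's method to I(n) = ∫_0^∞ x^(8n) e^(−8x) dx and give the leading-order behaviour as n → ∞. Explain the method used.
I(n) ~ (sqrt(2π·8n) / 8) · (8n/(8e))^(8n)

Write the integrand as exp(8n ln x − 8x) and set f(x) = 8n ln x − 8x. Then f'(x) = 8n/x − 8 = 0 at x* = 8n/8, and f''(x*) = −8n/x*^2 = −8^2/(8n). Laplace's method (interior maximum) gives
  I(n) ~ e^(f(x*)) · sqrt(2π / |f''(x*)|)
        = exp(8n ln(8n/8) − 8n) · sqrt(2π · 8n / 8^2)
        = (8n/8)^(8n) e^(−8n) · sqrt(2π·8n) / 8
        = (sqrt(2π·8n) / 8) · (8n/(8e))^(8n).
This matches Γ(8n+1)/8^(8n+1) with Stirling applied to Γ.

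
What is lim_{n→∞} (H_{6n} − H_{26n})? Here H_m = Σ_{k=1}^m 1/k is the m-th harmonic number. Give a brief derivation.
lim = ln(6/26) = ln(3/13)

Euler-Maclaurin gives H_m = ln m + γ + 1/(2m) + O(1/m^2). The γ and O(1/m) terms cancel in the difference:
  H_{6n} − H_{26n} = ln(6n) − ln(26n) + O(1/n) = ln(6/26) + O(1/n).
Hence the limit is ln(6/26) = ln(3/13).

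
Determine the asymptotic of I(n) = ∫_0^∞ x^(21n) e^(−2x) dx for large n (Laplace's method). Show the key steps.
I(n) ~ (sqrt(2π·21n) / 2) · (21n/(2e))^(21n)

Write the integrand as exp(21n ln x − 2x) and set f(x) = 21n ln x − 2x. Then f'(x) = 21n/x − 2 = 0 at x* = 21n/2, and f''(x*) = −21n/x*^2 = −2^2/(21n). Laplace's method (interior maximum) gives
  I(n) ~ e^(f(x*)) · sqrt(2π / |f''(x*)|)
        = exp(21n ln(21n/2) − 21n) · sqrt(2π · 21n / 2^2)
        = (21n/2)^(21n) e^(−21n) · sqrt(2π·21n) / 2
        = (sqrt(2π·21n) / 2) · (21n/(2e))^(21n).
This matches Γ(21n+1)/2^(21n+1) with Stirling applied to Γ.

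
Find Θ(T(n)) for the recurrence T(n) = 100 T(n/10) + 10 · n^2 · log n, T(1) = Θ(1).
T(n) = Θ(n^2 · (log n)^2)

Here log_10 100 = 2 and f(n) = 10 · n^2 · log n = Θ(n^(log_10 100) · (log n)^1). This is the extended Case 2 of the master theorem (f matches the critical exponent up to log factors), giving T(n) = Θ(n^(log_10 100) · (log n)^(1+1)) = Θ(n^2 · (log n)^2).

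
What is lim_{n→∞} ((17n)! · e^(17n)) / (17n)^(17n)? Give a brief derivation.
lim = ∞

Stirling: (17n)! ~ sqrt(2π·17n) · (17n/e)^(17n). Hence
  (17n)! · e^(17n) / (17n)^(17n) ~ sqrt(2π·17n) = sqrt(2π·17) · sqrt(n) → ∞.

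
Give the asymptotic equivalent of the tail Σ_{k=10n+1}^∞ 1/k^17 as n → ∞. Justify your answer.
Σ_{k>10n} 1/k^17 ~ 1/(16 · (10n)^16)

Compare to the integral: ∫_{10n}^∞ x^(−17) dx = [−x^(−16)/16]_{10n}^∞ = 1/((17−1)·(10n)^16). Euler-Maclaurin then gives
  Σ_{k>10n} 1/k^17 = ∫_{10n}^∞ dx/x^17 − 1/(2·(10n)^17) + O(1/(10n)^18).
(Equivalently this is ζ(17) − Σ_{k≤10n} 1/k^17.)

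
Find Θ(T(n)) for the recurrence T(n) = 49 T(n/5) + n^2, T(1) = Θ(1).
T(n) = Θ(n^(log_5 49))

Master theorem: compare f(n) = n^2 to n^(log_5 49) where log_5 49 ≈ 2.418. Since 2 < log_5 49, we have f(n) = O(n^(log_5 49 − ε)) for some ε > 0 — Case 1. Hence T(n) = Θ(n^(log_5 49)).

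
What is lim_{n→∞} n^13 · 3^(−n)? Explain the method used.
lim = 0

Exponentials with base > 1 dominate every fixed polynomial: for any fixed c, n^c / 3^n → 0 as n → ∞ (e.g. by the ratio test, or by writing 3^n = e^(n ln 3) and noting e^(n ln 3) / n^c → ∞). Hence n^13 · 3^(−n) = n^13 / 3^n → 0.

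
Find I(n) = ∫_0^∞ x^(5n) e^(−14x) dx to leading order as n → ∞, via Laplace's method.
I(n) ~ (sqrt(2π·5n) / 14) · (5n/(14e))^(5n)

Write the integrand as exp(5n ln x − 14x) and set f(x) = 5n ln x − 14x. Then f'(x) = 5n/x − 14 = 0 at x* = 5n/14, and f''(x*) = −5n/x*^2 = −14^2/(5n). Laplace's method (interior maximum) gives
  I(n) ~ e^(f(x*)) · sqrt(2π / |f''(x*)|)
        = exp(5n ln(5n/14) − 5n) · sqrt(2π · 5n / 14^2)
        = (5n/14)^(5n) e^(−5n) · sqrt(2π·5n) / 14
        = (sqrt(2π·5n) / 14) · (5n/(14e))^(5n).
This matches Γ(5n+1)/14^(5n+1) with Stirling applied to Γ.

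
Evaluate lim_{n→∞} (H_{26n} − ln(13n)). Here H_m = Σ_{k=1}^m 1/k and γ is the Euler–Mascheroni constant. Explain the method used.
lim = ln 2 + γ

By Euler-Maclaurin, H_m = ln m + γ + O(1/m). So
  H_{26n} − ln(13n) = ln(26n) + γ − ln(13n) + O(1/n)
                       = ln(26/13) + γ + O(1/n).
Hence the limit is ln(26/13) + γ (= ln 2).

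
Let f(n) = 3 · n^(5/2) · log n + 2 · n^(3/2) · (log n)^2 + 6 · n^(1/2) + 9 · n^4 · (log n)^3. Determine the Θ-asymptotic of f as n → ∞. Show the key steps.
f(n) ∈ Θ(n^4 · (log n)^3)

Compare the terms by growth order. For large n, n^a · (log n)^b dominates n^a' · (log n)^b' iff a > a', or (a = a' and b > b'). Ranking the 4 terms shows the dominant one is 9 · n^4 · (log n)^3. Hence f(n) ∈ Θ(n^4 · (log n)^3).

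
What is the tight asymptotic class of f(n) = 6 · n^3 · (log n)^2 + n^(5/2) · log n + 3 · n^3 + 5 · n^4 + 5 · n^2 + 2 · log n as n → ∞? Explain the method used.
f(n) ∈ Θ(n^4)

Compare the terms by growth order. For large n, n^a · (log n)^b dominates n^a' · (log n)^b' iff a > a', or (a = a' and b > b'). Ranking the 6 terms shows the dominant one is 5 · n^4. Hence f(n) ∈ Θ(n^4).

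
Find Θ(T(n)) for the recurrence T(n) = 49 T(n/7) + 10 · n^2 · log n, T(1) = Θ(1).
T(n) = Θ(n^2 · (log n)^2)

Here log_7 49 = 2 and f(n) = 10 · n^2 · log n = Θ(n^(log_7 49) · (log n)^1). This is the extended Case 2 of the master theorem (f matches the critical exponent up to log factors), giving T(n) = Θ(n^(log_7 49) · (log n)^(1+1)) = Θ(n^2 · (log n)^2).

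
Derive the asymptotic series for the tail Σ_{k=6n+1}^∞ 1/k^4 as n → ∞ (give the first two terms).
Σ_{k>6n} 1/k^4 = 1/(3 · (6n)^3) − 1/(2 · (6n)^4) + O(1/(6n)^5)

Compare to the integral: ∫_{6n}^∞ x^(−4) dx = [−x^(−3)/3]_{6n}^∞ = 1/((4−1)·(6n)^3). The Euler-Maclaurin correction adds −f(6n)/2 = −1/(2·(6n)^4). Euler-Maclaurin then gives
  Σ_{k>6n} 1/k^4 = ∫_{6n}^∞ dx/x^4 − 1/(2·(6n)^4) + O(1/(6n)^5).
(Equivalently this is ζ(4) − Σ_{k≤6n} 1/k^4.)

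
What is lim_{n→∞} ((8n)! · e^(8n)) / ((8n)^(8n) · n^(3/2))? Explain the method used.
lim = 0

Stirling: (8n)! ~ sqrt(2π·8n) · (8n/e)^(8n). Hence
  (8n)! · e^(8n) / (8n)^(8n) ~ sqrt(2π·8n).
Dividing by n^(3/2): sqrt(2π·8n) / n^(3/2) = sqrt(2π·8) · n^((1−3)/2), so the expression behaves like sqrt(2π·8) · n^((1−3)/2) → 0.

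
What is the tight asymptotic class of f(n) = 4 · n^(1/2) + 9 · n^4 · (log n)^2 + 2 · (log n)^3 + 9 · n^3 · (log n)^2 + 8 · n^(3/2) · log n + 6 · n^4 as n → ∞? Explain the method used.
f(n) ∈ Θ(n^4 · (log n)^2)

Compare the terms by growth order. For large n, n^a · (log n)^b dominates n^a' · (log n)^b' iff a > a', or (a = a' and b > b'). Ranking the 6 terms shows the dominant one is 9 · n^4 · (log n)^2. Hence f(n) ∈ Θ(n^4 · (log n)^2).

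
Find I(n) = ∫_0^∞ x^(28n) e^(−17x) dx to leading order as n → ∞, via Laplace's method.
I(n) ~ (sqrt(2π·28n) / 17) · (28n/(17e))^(28n)

Write the integrand as exp(28n ln x − 17x) and set f(x) = 28n ln x − 17x. Then f'(x) = 28n/x − 17 = 0 at x* = 28n/17, and f''(x*) = −28n/x*^2 = −17^2/(28n). Laplace's method (interior maximum) gives
  I(n) ~ e^(f(x*)) · sqrt(2π / |f''(x*)|)
        = exp(28n ln(28n/17) − 28n) · sqrt(2π · 28n / 17^2)
        = (28n/17)^(28n) e^(−28n) · sqrt(2π·28n) / 17
        = (sqrt(2π·28n) / 17) · (28n/(17e))^(28n).
This matches Γ(28n+1)/17^(28n+1) with Stirling applied to Γ.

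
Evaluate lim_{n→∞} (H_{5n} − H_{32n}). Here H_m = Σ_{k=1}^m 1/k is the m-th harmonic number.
lim = ln(5/32)

Euler-Maclaurin gives H_m = ln m + γ + 1/(2m) + O(1/m^2). The γ and O(1/m) terms cancel in the difference:
  H_{5n} − H_{32n} = ln(5n) − ln(32n) + O(1/n) = ln(5/32) + O(1/n).
Hence the limit is ln(5/32).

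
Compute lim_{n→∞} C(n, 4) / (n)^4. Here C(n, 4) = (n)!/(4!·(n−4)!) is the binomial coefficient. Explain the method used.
lim = 1/4! = 1/24

With N = n → ∞: C(N, 4) / N^4 = [N(N−1)…(N−3)] / (4! · N^4) = (1/4!) · 1 · (1 − 1/n) · (1 − 2/n) · (1 − 3/n). Each factor → 1 as N → ∞, so the limit is 1/4! = 1/24.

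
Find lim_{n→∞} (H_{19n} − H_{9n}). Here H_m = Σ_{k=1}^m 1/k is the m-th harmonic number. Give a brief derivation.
lim = ln(19/9)

Euler-Maclaurin gives H_m = ln m + γ + 1/(2m) + O(1/m^2). The γ and O(1/m) terms cancel in the difference:
  H_{19n} − H_{9n} = ln(19n) − ln(9n) + O(1/n) = ln(19/9) + O(1/n).
Hence the limit is ln(19/9).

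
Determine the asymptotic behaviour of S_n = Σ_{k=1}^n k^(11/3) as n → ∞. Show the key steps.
S_n ~ (3/14) · n^(14/3)

Integral comparison: Σ_{k=1}^n k^(11/3) = ∫_0^n x^(11/3) dx + O(n^(11/3)). The integral is n^(1 + 11/3) / (1 + 11/3) = n^((11+3)/3) / ((11+3)/3) = (3/14) · n^(14/3).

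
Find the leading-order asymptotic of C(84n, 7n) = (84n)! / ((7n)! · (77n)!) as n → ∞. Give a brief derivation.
C(84n, 7n) ~ (8916100448256/285311670611)^(7n) · sqrt(6/(11π·7n))

Write N = 7n. Apply Stirling to each factorial:
  (12N)! ~ sqrt(2π·12N) · (12N/e)^(12N),
  N! ~ sqrt(2π N) · (N/e)^N,
  (11N)! ~ sqrt(2π·11N) · (11N/e)^(11N).
The exponential factors combine to (12N)^(12N) / (N^N · (11N)^(11N)) = 12^(12N)/11^(11N) = (12^12/11^11)^N = (8916100448256/285311670611)^N.
The square-root prefactors combine to sqrt(2π·12N) / (sqrt(2π N)·sqrt(2π·11N)) = sqrt(12 / (2π·11·N)) = sqrt(6/(11π·7n)).
Substituting N = 7n: C(84n, 7n) ~ (8916100448256/285311670611)^(7n) · sqrt(6/(11π·7n)).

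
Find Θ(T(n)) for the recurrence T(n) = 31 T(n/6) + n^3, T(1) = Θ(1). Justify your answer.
T(n) = Θ(n^3)

log_6 31 ≈ 1.917. f(n) = n^3 dominates n^(log_6 31) since 3 > 1.917, and the regularity condition a·f(n/b) = 31·(n/6)^3 = (31/216)·n^3 ≤ c·f(n) holds with c = 31/216 ≈ 0.144 < 1. So this is Case 3: T(n) = Θ(f(n)) = Θ(n^3).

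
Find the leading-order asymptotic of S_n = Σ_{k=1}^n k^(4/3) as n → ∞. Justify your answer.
S_n ~ (3/7) · n^(7/3)

Integral comparison: Σ_{k=1}^n k^(4/3) = ∫_0^n x^(4/3) dx + O(n^(4/3)). The integral is n^(1 + 4/3) / (1 + 4/3) = n^((4+3)/3) / ((4+3)/3) = (3/7) · n^(7/3).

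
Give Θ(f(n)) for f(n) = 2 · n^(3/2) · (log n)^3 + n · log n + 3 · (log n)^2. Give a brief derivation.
f(n) ∈ Θ(n^(3/2) · (log n)^3)

Compare the terms by growth order. For large n, n^a · (log n)^b dominates n^a' · (log n)^b' iff a > a', or (a = a' and b > b'). Ranking the 3 terms shows the dominant one is 2 · n^(3/2) · (log n)^3. Hence f(n) ∈ Θ(n^(3/2) · (log n)^3).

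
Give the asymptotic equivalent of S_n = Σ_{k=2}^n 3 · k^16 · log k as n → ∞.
S_n ~ 3 · n^17 log n / 17 − 3 · n^17 / 289

By integral comparison, S_n = ∫_1^n 3 · x^16 · log x dx + O(n^16 · log n). For the integral, ∫ x^16 log x dx = n^17 log n / 17 − n^17/289 (integration by parts). Hence S_n ~ 3 · n^17 log n / 17 − 3 · n^17 / 289.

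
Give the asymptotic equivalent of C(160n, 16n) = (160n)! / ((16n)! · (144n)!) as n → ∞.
C(160n, 16n) ~ (10000000000/387420489)^(16n) · sqrt(5/(9π·16n))

Write N = 16n. Apply Stirling to each factorial:
  (10N)! ~ sqrt(2π·10N) · (10N/e)^(10N),
  N! ~ sqrt(2π N) · (N/e)^N,
  (9N)! ~ sqrt(2π·9N) · (9N/e)^(9N).
The exponential factors combine to (10N)^(10N) / (N^N · (9N)^(9N)) = 10^(10N)/9^(9N) = (10^10/9^9)^N = (10000000000/387420489)^N.
The square-root prefactors combine to sqrt(2π·10N) / (sqrt(2π N)·sqrt(2π·9N)) = sqrt(10 / (2π·9·N)) = sqrt(5/(9π·16n)).
Substituting N = 16n: C(160n, 16n) ~ (10000000000/387420489)^(16n) · sqrt(5/(9π·16n)).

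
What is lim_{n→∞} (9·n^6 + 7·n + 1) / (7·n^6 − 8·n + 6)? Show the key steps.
lim = 9/7

For large n the leading n^6 terms dominate both numerator and denominator. Dividing top and bottom by n^6, every other term tends to 0, leaving 9/7.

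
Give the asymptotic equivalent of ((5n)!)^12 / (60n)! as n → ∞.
((5n)!)^12/(60n)! ~ ((2π·5n)^(11/2) / sqrt(12)) · 12^(−12·5n)  →  0

Write N = 5n. Stirling: N! ~ sqrt(2π N)(N/e)^N and (12N)! ~ sqrt(2π·12N)·(12N/e)^(12N).
  (N!)^12/(12N)! ~ (2π N)^(12/2) (N/e)^(12N) / [sqrt(2π·12N) (12N/e)^(12N)]
     = (2π N)^(12/2) / sqrt(2π·12N) · (N/(12N))^(12N)
     = (2π N)^((12−1)/2) / sqrt(12) · 12^(−12N).
Since 12^12 > 1, the factor 12^(−12N) decays exponentially, so the ratio → 0. Substituting N = 5n gives the stated form.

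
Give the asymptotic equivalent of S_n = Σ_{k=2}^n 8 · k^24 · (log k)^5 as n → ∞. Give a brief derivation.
S_n ~ 8 · n^25 · (log n)^5 / 25

By integral comparison, S_n = ∫_1^n 8 · x^24 · (log x)^5 dx + O(n^24 · (log n)^5). For the integral, the leading term of ∫_1^n x^24 (log x)^5 dx is n^25/25 · (log n)^5 (by repeated integration by parts; each step lowers the log-exponent and produces a relatively O(1/log n) correction). Hence S_n ~ 8 · n^25 · (log n)^5 / 25.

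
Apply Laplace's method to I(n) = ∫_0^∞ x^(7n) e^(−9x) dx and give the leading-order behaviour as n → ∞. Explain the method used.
I(n) ~ (sqrt(2π·7n) / 9) · (7n/(9e))^(7n)

Write the integrand as exp(7n ln x − 9x) and set f(x) = 7n ln x − 9x. Then f'(x) = 7n/x − 9 = 0 at x* = 7n/9, and f''(x*) = −7n/x*^2 = −9^2/(7n). Laplace's method (interior maximum) gives
  I(n) ~ e^(f(x*)) · sqrt(2π / |f''(x*)|)
        = exp(7n ln(7n/9) − 7n) · sqrt(2π · 7n / 9^2)
        = (7n/9)^(7n) e^(−7n) · sqrt(2π·7n) / 9
        = (sqrt(2π·7n) / 9) · (7n/(9e))^(7n).
This matches Γ(7n+1)/9^(7n+1) with Stirling applied to Γ.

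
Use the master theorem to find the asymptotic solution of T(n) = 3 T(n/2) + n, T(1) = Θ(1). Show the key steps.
T(n) = Θ(n^(log_2 3))

Master theorem: compare f(n) = n to n^(log_2 3) where log_2 3 ≈ 1.585. Since 1 < log_2 3, we have f(n) = O(n^(log_2 3 − ε)) for some ε > 0 — Case 1. Hence T(n) = Θ(n^(log_2 3)).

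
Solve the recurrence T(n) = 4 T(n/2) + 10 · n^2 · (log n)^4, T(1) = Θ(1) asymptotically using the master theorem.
T(n) = Θ(n^2 · (log n)^5)

Here log_2 4 = 2 and f(n) = 10 · n^2 · (log n)^4 = Θ(n^(log_2 4) · (log n)^4). This is the extended Case 2 of the master theorem (f matches the critical exponent up to log factors), giving T(n) = Θ(n^(log_2 4) · (log n)^(4+1)) = Θ(n^2 · (log n)^5).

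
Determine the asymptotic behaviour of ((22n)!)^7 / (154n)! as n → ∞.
((22n)!)^7/(154n)! ~ ((2π·22n)^(6/2) / sqrt(7)) · 7^(−7·22n)  →  0

Write N = 22n. Stirling: N! ~ sqrt(2π N)(N/e)^N and (7N)! ~ sqrt(2π·7N)·(7N/e)^(7N).
  (N!)^7/(7N)! ~ (2π N)^(7/2) (N/e)^(7N) / [sqrt(2π·7N) (7N/e)^(7N)]
     = (2π N)^(7/2) / sqrt(2π·7N) · (N/(7N))^(7N)
     = (2π N)^((7−1)/2) / sqrt(7) · 7^(−7N).
Since 7^7 > 1, the factor 7^(−7N) decays exponentially, so the ratio → 0. Substituting N = 22n gives the stated form.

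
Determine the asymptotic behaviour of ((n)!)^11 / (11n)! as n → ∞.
((n)!)^11/(11n)! ~ ((2π·n)^(10/2) / sqrt(11)) · 11^(−11·n)  →  0

Write N = n. Stirling: N! ~ sqrt(2π N)(N/e)^N and (11N)! ~ sqrt(2π·11N)·(11N/e)^(11N).
  (N!)^11/(11N)! ~ (2π N)^(11/2) (N/e)^(11N) / [sqrt(2π·11N) (11N/e)^(11N)]
     = (2π N)^(11/2) / sqrt(2π·11N) · (N/(11N))^(11N)
     = (2π N)^((11−1)/2) / sqrt(11) · 11^(−11N).
Since 11^11 > 1, the factor 11^(−11N) decays exponentially, so the ratio → 0. Substituting N = n gives the stated form.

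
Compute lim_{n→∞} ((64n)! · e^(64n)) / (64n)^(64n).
lim = ∞

Stirling: (64n)! ~ sqrt(2π·64n) · (64n/e)^(64n). Hence
  (64n)! · e^(64n) / (64n)^(64n) ~ sqrt(2π·64n) = sqrt(2π·64) · sqrt(n) → ∞.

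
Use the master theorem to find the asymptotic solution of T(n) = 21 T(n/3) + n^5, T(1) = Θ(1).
T(n) = Θ(n^5)

log_3 21 ≈ 2.771. f(n) = n^5 dominates n^(log_3 21) since 5 > 2.771, and the regularity condition a·f(n/b) = 21·(n/3)^5 = (21/243)·n^5 ≤ c·f(n) holds with c = 21/243 ≈ 0.0864 < 1. So this is Case 3: T(n) = Θ(f(n)) = Θ(n^5).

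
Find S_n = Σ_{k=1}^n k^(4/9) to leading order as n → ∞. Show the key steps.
S_n ~ (9/13) · n^(13/9)

Integral comparison: Σ_{k=1}^n k^(4/9) = ∫_0^n x^(4/9) dx + O(n^(4/9)). The integral is n^(1 + 4/9) / (1 + 4/9) = n^((4+9)/9) / ((4+9)/9) = (9/13) · n^(13/9).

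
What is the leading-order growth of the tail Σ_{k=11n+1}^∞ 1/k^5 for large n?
Σ_{k>11n} 1/k^5 ~ 1/(4 · (11n)^4)

Compare to the integral: ∫_{11n}^∞ x^(−5) dx = [−x^(−4)/4]_{11n}^∞ = 1/((5−1)·(11n)^4). Euler-Maclaurin then gives
  Σ_{k>11n} 1/k^5 = ∫_{11n}^∞ dx/x^5 − 1/(2·(11n)^5) + O(1/(11n)^6).
(Equivalently this is ζ(5) − Σ_{k≤11n} 1/k^5.)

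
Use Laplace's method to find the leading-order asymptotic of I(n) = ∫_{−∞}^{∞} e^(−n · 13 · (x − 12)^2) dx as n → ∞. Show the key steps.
I(n) = sqrt(π/(13n))

Here φ(x) = 13 · (x − 12)^2 has its unique minimum at x* = 12 with φ(x*) = 0 and φ''(x*) = 26. Laplace's method gives
  I(n) ~ e^(−n φ(x*)) · sqrt(2π / (n · φ''(x*))) = sqrt(2π / (26n)) = sqrt(π/(13n)).
This is exact: substituting u = (x − 12)·sqrt(13n) gives I(n) = (1/sqrt(13n)) ∫_{−∞}^{∞} e^(−u^2) du = sqrt(π/(13n)).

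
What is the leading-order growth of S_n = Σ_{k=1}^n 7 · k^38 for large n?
S_n ~ 7 · n^39 / 39

By integral comparison (Euler-Maclaurin), Σ_{k=1}^n 7 · k^38 = 7 · ∫_0^n x^38 dx + O(n^38) = 7 · n^39/39 + O(n^38). (Equivalently, Faulhaber's formula gives the same leading term.)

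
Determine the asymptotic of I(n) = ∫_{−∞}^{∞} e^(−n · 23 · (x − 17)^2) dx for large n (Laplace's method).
I(n) = sqrt(π/(23n))

Here φ(x) = 23 · (x − 17)^2 has its unique minimum at x* = 17 with φ(x*) = 0 and φ''(x*) = 46. Laplace's method gives
  I(n) ~ e^(−n φ(x*)) · sqrt(2π / (n · φ''(x*))) = sqrt(2π / (46n)) = sqrt(π/(23n)).
This is exact: substituting u = (x − 17)·sqrt(23n) gives I(n) = (1/sqrt(23n)) ∫_{−∞}^{∞} e^(−u^2) du = sqrt(π/(23n)).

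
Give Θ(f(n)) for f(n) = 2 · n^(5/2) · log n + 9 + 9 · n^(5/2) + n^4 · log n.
f(n) ∈ Θ(n^4 · log n)

Compare the terms by growth order. For large n, n^a · (log n)^b dominates n^a' · (log n)^b' iff a > a', or (a = a' and b > b'). Ranking the 4 terms shows the dominant one is n^4 · log n. Hence f(n) ∈ Θ(n^4 · log n).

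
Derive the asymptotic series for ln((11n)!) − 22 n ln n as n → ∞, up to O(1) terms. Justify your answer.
ln((11n)!) − 22 n ln n = −11 n ln n + 11(ln 11 − 1) n + (1/2) ln(2π·11n) + O(1/n)

Stirling: ln((11n)!) = 11n ln(11n) − 11n + (1/2) ln(2π·11n) + O(1/n).
Expand 11n ln(11n) = 11n (ln n + ln 11) = 11n ln n + 11n ln 11.
Subtract 22n ln n: leading term is (11 − 22) n ln n = −11 n ln n. The next term is 11n ln 11 − 11n = 11(ln 11 − 1) n. Then the (1/2) ln(2π·11n) correction.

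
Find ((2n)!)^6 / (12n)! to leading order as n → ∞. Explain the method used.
((2n)!)^6/(12n)! ~ ((2π·2n)^(5/2) / sqrt(6)) · 6^(−6·2n)  →  0

Write N = 2n. Stirling: N! ~ sqrt(2π N)(N/e)^N and (6N)! ~ sqrt(2π·6N)·(6N/e)^(6N).
  (N!)^6/(6N)! ~ (2π N)^(6/2) (N/e)^(6N) / [sqrt(2π·6N) (6N/e)^(6N)]
     = (2π N)^(6/2) / sqrt(2π·6N) · (N/(6N))^(6N)
     = (2π N)^((6−1)/2) / sqrt(6) · 6^(−6N).
Since 6^6 > 1, the factor 6^(−6N) decays exponentially, so the ratio → 0. Substituting N = 2n gives the stated form.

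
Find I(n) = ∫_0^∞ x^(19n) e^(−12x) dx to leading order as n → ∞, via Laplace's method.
I(n) ~ (sqrt(2π·19n) / 12) · (19n/(12e))^(19n)

Write the integrand as exp(19n ln x − 12x) and set f(x) = 19n ln x − 12x. Then f'(x) = 19n/x − 12 = 0 at x* = 19n/12, and f''(x*) = −19n/x*^2 = −12^2/(19n). Laplace's method (interior maximum) gives
  I(n) ~ e^(f(x*)) · sqrt(2π / |f''(x*)|)
        = exp(19n ln(19n/12) − 19n) · sqrt(2π · 19n / 12^2)
        = (19n/12)^(19n) e^(−19n) · sqrt(2π·19n) / 12
        = (sqrt(2π·19n) / 12) · (19n/(12e))^(19n).
This matches Γ(19n+1)/12^(19n+1) with Stirling applied to Γ.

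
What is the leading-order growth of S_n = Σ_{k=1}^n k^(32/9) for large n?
S_n ~ (9/41) · n^(41/9)

Integral comparison: Σ_{k=1}^n k^(32/9) = ∫_0^n x^(32/9) dx + O(n^(32/9)). The integral is n^(1 + 32/9) / (1 + 32/9) = n^((32+9)/9) / ((32+9)/9) = (9/41) · n^(41/9).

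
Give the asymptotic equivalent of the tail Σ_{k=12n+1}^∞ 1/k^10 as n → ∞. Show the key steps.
Σ_{k>12n} 1/k^10 ~ 1/(9 · (12n)^9)

Compare to the integral: ∫_{12n}^∞ x^(−10) dx = [−x^(−9)/9]_{12n}^∞ = 1/((10−1)·(12n)^9). Euler-Maclaurin then gives
  Σ_{k>12n} 1/k^10 = ∫_{12n}^∞ dx/x^10 − 1/(2·(12n)^10) + O(1/(12n)^11).
(Equivalently this is ζ(10) − Σ_{k≤12n} 1/k^10.)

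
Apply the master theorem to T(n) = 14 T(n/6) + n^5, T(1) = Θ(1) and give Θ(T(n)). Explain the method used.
T(n) = Θ(n^5)

log_6 14 ≈ 1.473. f(n) = n^5 dominates n^(log_6 14) since 5 > 1.473, and the regularity condition a·f(n/b) = 14·(n/6)^5 = (14/7776)·n^5 ≤ c·f(n) holds with c = 14/7776 ≈ 0.0018 < 1. So this is Case 3: T(n) = Θ(f(n)) = Θ(n^5).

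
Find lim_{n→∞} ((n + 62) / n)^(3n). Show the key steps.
lim = e^186

Rewrite as (1 + 62/n)^(3n). By the standard limit (1 + x/n)^n → e^x, we have (1 + 62/n)^n → e^62, and raising to the 3rd power gives e^186.
More precisely, ln[(1 + 62/n)^(3n)] = 3n · ln(1 + 62/n) = 3n · (62/n + O(1/n^2)) = 186 + O(1/n) → 186.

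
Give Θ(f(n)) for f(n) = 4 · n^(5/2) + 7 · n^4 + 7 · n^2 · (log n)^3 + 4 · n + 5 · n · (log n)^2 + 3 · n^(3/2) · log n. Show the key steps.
f(n) ∈ Θ(n^4)

Compare the terms by growth order. For large n, n^a · (log n)^b dominates n^a' · (log n)^b' iff a > a', or (a = a' and b > b'). Ranking the 6 terms shows the dominant one is 7 · n^4. Hence f(n) ∈ Θ(n^4).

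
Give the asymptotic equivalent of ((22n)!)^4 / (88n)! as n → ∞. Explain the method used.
((22n)!)^4/(88n)! ~ ((2π·22n)^(3/2) / 2) · 4^(−4·22n)  →  0

Write N = 22n. Stirling: N! ~ sqrt(2π N)(N/e)^N and (4N)! ~ sqrt(2π·4N)·(4N/e)^(4N).
  (N!)^4/(4N)! ~ (2π N)^(4/2) (N/e)^(4N) / [sqrt(2π·4N) (4N/e)^(4N)]
     = (2π N)^(4/2) / sqrt(2π·4N) · (N/(4N))^(4N)
     = (2π N)^((4−1)/2) / 2 · 4^(−4N).
Since 4^4 > 1, the factor 4^(−4N) decays exponentially, so the ratio → 0. Substituting N = 22n gives the stated form.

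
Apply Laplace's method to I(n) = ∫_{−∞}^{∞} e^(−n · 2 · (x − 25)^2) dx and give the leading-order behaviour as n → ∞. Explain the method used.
I(n) = sqrt(π/(2n))

Here φ(x) = 2 · (x − 25)^2 has its unique minimum at x* = 25 with φ(x*) = 0 and φ''(x*) = 4. Laplace's method gives
  I(n) ~ e^(−n φ(x*)) · sqrt(2π / (n · φ''(x*))) = sqrt(2π / (4n)) = sqrt(π/(2n)).
This is exact: substituting u = (x − 25)·sqrt(2n) gives I(n) = (1/sqrt(2n)) ∫_{−∞}^{∞} e^(−u^2) du = sqrt(π/(2n)).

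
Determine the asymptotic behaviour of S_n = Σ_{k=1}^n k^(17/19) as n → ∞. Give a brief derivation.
S_n ~ (19/36) · n^(36/19)

Integral comparison: Σ_{k=1}^n k^(17/19) = ∫_0^n x^(17/19) dx + O(n^(17/19)). The integral is n^(1 + 17/19) / (1 + 17/19) = n^((17+19)/19) / ((17+19)/19) = (19/36) · n^(36/19).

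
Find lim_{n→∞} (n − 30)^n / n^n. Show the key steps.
lim = e^(−30)

Rewrite as (1 − 30/n)^(n). By the standard limit (1 + x/n)^n → e^x, we have (1 − 30/n)^n → e^(−30), and raising to the 1st power gives e^(−30).
More precisely, ln[(1 − 30/n)^(n)] = n · ln(1 − 30/n) = n · (-30/n + O(1/n^2)) = -30 + O(1/n) → -30.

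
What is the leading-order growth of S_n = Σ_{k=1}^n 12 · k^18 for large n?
S_n ~ 12 · n^19 / 19

By integral comparison (Euler-Maclaurin), Σ_{k=1}^n 12 · k^18 = 12 · ∫_0^n x^18 dx + O(n^18) = 12 · n^19/19 + O(n^18). (Equivalently, Faulhaber's formula gives the same leading term.)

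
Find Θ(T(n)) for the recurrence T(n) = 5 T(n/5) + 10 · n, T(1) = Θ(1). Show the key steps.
T(n) = Θ(n log n)

log_5 5 = 1, and f(n) = 10 · n = Θ(n^(log_5 5)). This is Case 2 of the master theorem: T(n) = Θ(f(n) · log n) = Θ(n log n).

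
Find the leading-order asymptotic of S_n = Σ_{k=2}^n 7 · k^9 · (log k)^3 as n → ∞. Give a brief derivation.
S_n ~ 7 · n^10 · (log n)^3 / 10

By integral comparison, S_n = ∫_1^n 7 · x^9 · (log x)^3 dx + O(n^9 · (log n)^3). For the integral, the leading term of ∫_1^n x^9 (log x)^3 dx is n^10/10 · (log n)^3 (by repeated integration by parts; each step lowers the log-exponent and produces a relatively O(1/log n) correction). Hence S_n ~ 7 · n^10 · (log n)^3 / 10.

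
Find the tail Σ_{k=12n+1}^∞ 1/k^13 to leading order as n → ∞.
Σ_{k>12n} 1/k^13 ~ 1/(12 · (12n)^12)

Compare to the integral: ∫_{12n}^∞ x^(−13) dx = [−x^(−12)/12]_{12n}^∞ = 1/((13−1)·(12n)^12). Euler-Maclaurin then gives
  Σ_{k>12n} 1/k^13 = ∫_{12n}^∞ dx/x^13 − 1/(2·(12n)^13) + O(1/(12n)^14).
(Equivalently this is ζ(13) − Σ_{k≤12n} 1/k^13.)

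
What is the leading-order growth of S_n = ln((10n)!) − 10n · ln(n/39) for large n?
S_n ~ 10n · (ln 390 − 1) + O(ln n)

Stirling: ln((10n)!) = 10n ln(10n) − 10n + O(ln n).
  S_n = 10n ln(10n) − 10n − 10n ln(n/39) + O(ln n)
      = 10n ln(10n) − 10n ln n + 10n ln 39 − 10n + O(ln n)
      = 10n ln 10 + 10n ln 39 − 10n + O(ln n)
      = 10n (ln 390 − 1) + O(ln n).
Numerically ln(390) − 1 ≈ 4.9661.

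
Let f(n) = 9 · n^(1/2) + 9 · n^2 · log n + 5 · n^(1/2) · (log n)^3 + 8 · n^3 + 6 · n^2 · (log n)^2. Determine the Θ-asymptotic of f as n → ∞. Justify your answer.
f(n) ∈ Θ(n^3)

Compare the terms by growth order. For large n, n^a · (log n)^b dominates n^a' · (log n)^b' iff a > a', or (a = a' and b > b'). Ranking the 5 terms shows the dominant one is 8 · n^3. Hence f(n) ∈ Θ(n^3).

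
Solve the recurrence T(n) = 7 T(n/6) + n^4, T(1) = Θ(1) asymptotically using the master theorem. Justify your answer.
T(n) = Θ(n^4)

log_6 7 ≈ 1.086. f(n) = n^4 dominates n^(log_6 7) since 4 > 1.086, and the regularity condition a·f(n/b) = 7·(n/6)^4 = (7/1296)·n^4 ≤ c·f(n) holds with c = 7/1296 ≈ 0.0054 < 1. So this is Case 3: T(n) = Θ(f(n)) = Θ(n^4).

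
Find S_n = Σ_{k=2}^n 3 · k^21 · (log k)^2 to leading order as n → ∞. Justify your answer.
S_n ~ 3 · n^22 · (log n)^2 / 22

By integral comparison, S_n = ∫_1^n 3 · x^21 · (log x)^2 dx + O(n^21 · (log n)^2). For the integral, the leading term of ∫_1^n x^21 (log x)^2 dx is n^22/22 · (log n)^2 (by repeated integration by parts; each step lowers the log-exponent and produces a relatively O(1/log n) correction). Hence S_n ~ 3 · n^22 · (log n)^2 / 22.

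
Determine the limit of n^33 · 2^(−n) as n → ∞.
lim = 0

Exponentials with base > 1 dominate every fixed polynomial: for any fixed c, n^c / 2^n → 0 as n → ∞ (e.g. by the ratio test, or by writing 2^n = e^(n ln 2) and noting e^(n ln 2) / n^c → ∞). Hence n^33 · 2^(−n) = n^33 / 2^n → 0.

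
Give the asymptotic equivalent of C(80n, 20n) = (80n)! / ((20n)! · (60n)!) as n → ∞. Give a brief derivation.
C(80n, 20n) ~ (256/27)^(20n) · sqrt(2/(3π·20n))

Write N = 20n. Apply Stirling to each factorial:
  (4N)! ~ sqrt(2π·4N) · (4N/e)^(4N),
  N! ~ sqrt(2π N) · (N/e)^N,
  (3N)! ~ sqrt(2π·3N) · (3N/e)^(3N).
The exponential factors combine to (4N)^(4N) / (N^N · (3N)^(3N)) = 4^(4N)/3^(3N) = (4^4/3^3)^N = (256/27)^N.
The square-root prefactors combine to sqrt(2π·4N) / (sqrt(2π N)·sqrt(2π·3N)) = sqrt(4 / (2π·3·N)) = sqrt(2/(3π·20n)).
Substituting N = 20n: C(80n, 20n) ~ (256/27)^(20n) · sqrt(2/(3π·20n)).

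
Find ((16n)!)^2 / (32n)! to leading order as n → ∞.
((16n)!)^2/(32n)! ~ ((2π·16n)^(1/2) / sqrt(2)) · 2^(−2·16n)  →  0

Write N = 16n. Stirling: N! ~ sqrt(2π N)(N/e)^N and (2N)! ~ sqrt(2π·2N)·(2N/e)^(2N).
  (N!)^2/(2N)! ~ (2π N)^(2/2) (N/e)^(2N) / [sqrt(2π·2N) (2N/e)^(2N)]
     = (2π N)^(2/2) / sqrt(2π·2N) · (N/(2N))^(2N)
     = (2π N)^((2−1)/2) / sqrt(2) · 2^(−2N).
Since 2^2 > 1, the factor 2^(−2N) decays exponentially, so the ratio → 0. Substituting N = 16n gives the stated form.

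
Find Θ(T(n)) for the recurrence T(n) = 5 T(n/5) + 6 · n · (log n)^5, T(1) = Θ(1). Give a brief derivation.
T(n) = Θ(n · (log n)^6)

Here log_5 5 = 1 and f(n) = 6 · n · (log n)^5 = Θ(n^(log_5 5) · (log n)^5). This is the extended Case 2 of the master theorem (f matches the critical exponent up to log factors), giving T(n) = Θ(n^(log_5 5) · (log n)^(5+1)) = Θ(n · (log n)^6).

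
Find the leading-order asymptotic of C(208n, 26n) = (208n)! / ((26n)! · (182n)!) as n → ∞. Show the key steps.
C(208n, 26n) ~ (16777216/823543)^(26n) · sqrt(4/(7π·26n))

Write N = 26n. Apply Stirling to each factorial:
  (8N)! ~ sqrt(2π·8N) · (8N/e)^(8N),
  N! ~ sqrt(2π N) · (N/e)^N,
  (7N)! ~ sqrt(2π·7N) · (7N/e)^(7N).
The exponential factors combine to (8N)^(8N) / (N^N · (7N)^(7N)) = 8^(8N)/7^(7N) = (8^8/7^7)^N = (16777216/823543)^N.
The square-root prefactors combine to sqrt(2π·8N) / (sqrt(2π N)·sqrt(2π·7N)) = sqrt(8 / (2π·7·N)) = sqrt(4/(7π·26n)).
Substituting N = 26n: C(208n, 26n) ~ (16777216/823543)^(26n) · sqrt(4/(7π·26n)).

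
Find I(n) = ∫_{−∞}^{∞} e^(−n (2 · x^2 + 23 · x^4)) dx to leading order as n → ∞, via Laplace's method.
I(n) ~ sqrt(π/(2n))

φ(x) = 2 · x^2 + 23 · x^4 has its unique global minimum at x* = 0 (since φ'(x) = 4x + 92x^3 = 0 only at x = 0 for real x with both coefficients positive, and φ → ∞ as |x| → ∞). At x* = 0, φ(0) = 0 and φ''(0) = 4. Laplace's method then gives
  I(n) ~ sqrt(2π / (n · φ''(0))) · e^(−n φ(0)) = sqrt(2π / (4n)) = sqrt(π/(2n)).
The 23 · x^4 term contributes only at subleading order (an O(1/n) relative correction).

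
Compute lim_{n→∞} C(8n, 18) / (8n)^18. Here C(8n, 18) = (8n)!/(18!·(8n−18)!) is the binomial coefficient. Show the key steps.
lim = 1/18! = 1/6402373705728000

With N = 8n → ∞: C(N, 18) / N^18 = [N(N−1)…(N−17)] / (18! · N^18) = (1/18!) · 1 · (1 − 1/(8n)) · … · (1 − 17/(8n)). Each factor → 1 as N → ∞, so the limit is 1/18! = 1/6402373705728000.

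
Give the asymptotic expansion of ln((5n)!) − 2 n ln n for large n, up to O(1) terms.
ln((5n)!) − 2 n ln n = 3 n ln n + 5(ln 5 − 1) n + (1/2) ln(2π·5n) + O(1/n)

Stirling: ln((5n)!) = 5n ln(5n) − 5n + (1/2) ln(2π·5n) + O(1/n).
Expand 5n ln(5n) = 5n (ln n + ln 5) = 5n ln n + 5n ln 5.
Subtract 2n ln n: leading term is (5 − 2) n ln n = 3 n ln n. The next term is 5n ln 5 − 5n = 5(ln 5 − 1) n. Then the (1/2) ln(2π·5n) correction.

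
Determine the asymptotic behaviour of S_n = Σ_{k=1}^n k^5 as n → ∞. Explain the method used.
S_n ~ n^6 / 6

By integral comparison (Euler-Maclaurin), Σ_{k=1}^n k^5 = ∫_0^n x^5 dx + O(n^5) = n^6/6 + O(n^5). (Equivalently, Faulhaber's formula gives the same leading term.)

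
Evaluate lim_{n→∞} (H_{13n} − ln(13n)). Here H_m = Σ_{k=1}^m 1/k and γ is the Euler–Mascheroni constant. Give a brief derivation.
lim = γ

By Euler-Maclaurin, H_m = ln m + γ + O(1/m). So
  H_{13n} − ln(13n) = ln(13n) + γ − ln(13n) + O(1/n)
                       = ln(13/13) + γ + O(1/n).
Hence the limit is γ (since ln 1 = 0).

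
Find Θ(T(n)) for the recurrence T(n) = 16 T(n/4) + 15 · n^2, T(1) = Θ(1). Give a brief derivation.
T(n) = Θ(n^2 log n)

log_4 16 = 2, and f(n) = 15 · n^2 = Θ(n^(log_4 16)). This is Case 2 of the master theorem: T(n) = Θ(f(n) · log n) = Θ(n^2 log n).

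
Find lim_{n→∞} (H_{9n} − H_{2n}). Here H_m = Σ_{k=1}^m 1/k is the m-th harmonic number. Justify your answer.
lim = ln(9/2)

Euler-Maclaurin gives H_m = ln m + γ + 1/(2m) + O(1/m^2). The γ and O(1/m) terms cancel in the difference:
  H_{9n} − H_{2n} = ln(9n) − ln(2n) + O(1/n) = ln(9/2) + O(1/n).
Hence the limit is ln(9/2).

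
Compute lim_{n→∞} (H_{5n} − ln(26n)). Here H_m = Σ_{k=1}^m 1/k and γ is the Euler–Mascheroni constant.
lim = ln(5/26) + γ

By Euler-Maclaurin, H_m = ln m + γ + O(1/m). So
  H_{5n} − ln(26n) = ln(5n) + γ − ln(26n) + O(1/n)
                       = ln(5/26) + γ + O(1/n).
Hence the limit is ln(5/26) + γ.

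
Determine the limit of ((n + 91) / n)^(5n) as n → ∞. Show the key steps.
lim = e^455

Rewrite as (1 + 91/n)^(5n). By the standard limit (1 + x/n)^n → e^x, we have (1 + 91/n)^n → e^91, and raising to the 5th power gives e^455.
More precisely, ln[(1 + 91/n)^(5n)] = 5n · ln(1 + 91/n) = 5n · (91/n + O(1/n^2)) = 455 + O(1/n) → 455.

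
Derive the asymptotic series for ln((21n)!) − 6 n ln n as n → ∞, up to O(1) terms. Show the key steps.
ln((21n)!) − 6 n ln n = 15 n ln n + 21(ln 21 − 1) n + (1/2) ln(2π·21n) + O(1/n)

Stirling: ln((21n)!) = 21n ln(21n) − 21n + (1/2) ln(2π·21n) + O(1/n).
Expand 21n ln(21n) = 21n (ln n + ln 21) = 21n ln n + 21n ln 21.
Subtract 6n ln n: leading term is (21 − 6) n ln n = 15 n ln n. The next term is 21n ln 21 − 21n = 21(ln 21 − 1) n. Then the (1/2) ln(2π·21n) correction.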